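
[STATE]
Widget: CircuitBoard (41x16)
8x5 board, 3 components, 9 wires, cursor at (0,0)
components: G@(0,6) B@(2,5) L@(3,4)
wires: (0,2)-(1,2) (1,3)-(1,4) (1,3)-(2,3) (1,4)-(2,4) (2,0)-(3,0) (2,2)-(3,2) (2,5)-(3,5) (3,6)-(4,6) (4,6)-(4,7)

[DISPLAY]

   0 1 2 3 4 5 6 7                       
0  [.]      ·               G            
            │                            
1           ·   · ─ ·                    
                │   │                    
2   ·       ·   ·   ·   B                
    │       │           │                
3   ·       ·       L   ·   ·            
                            │            
4                           · ─ ·        
Cursor: (0,0)                            
                                         
                                         
                                         
                                         
                                         


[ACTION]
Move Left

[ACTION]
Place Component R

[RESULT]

   0 1 2 3 4 5 6 7                       
0  [R]      ·               G            
            │                            
1           ·   · ─ ·                    
                │   │                    
2   ·       ·   ·   ·   B                
    │       │           │                
3   ·       ·       L   ·   ·            
                            │            
4                           · ─ ·        
Cursor: (0,0)                            
                                         
                                         
                                         
                                         
                                         


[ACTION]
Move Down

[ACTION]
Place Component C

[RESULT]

   0 1 2 3 4 5 6 7                       
0   R       ·               G            
            │                            
1  [C]      ·   · ─ ·                    
                │   │                    
2   ·       ·   ·   ·   B                
    │       │           │                
3   ·       ·       L   ·   ·            
                            │            
4                           · ─ ·        
Cursor: (1,0)                            
                                         
                                         
                                         
                                         
                                         


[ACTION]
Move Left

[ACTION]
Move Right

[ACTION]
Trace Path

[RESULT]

   0 1 2 3 4 5 6 7                       
0   R       ·               G            
            │                            
1   C  [.]  ·   · ─ ·                    
                │   │                    
2   ·       ·   ·   ·   B                
    │       │           │                
3   ·       ·       L   ·   ·            
                            │            
4                           · ─ ·        
Cursor: (1,1)  Trace: No connections     
                                         
                                         
                                         
                                         
                                         


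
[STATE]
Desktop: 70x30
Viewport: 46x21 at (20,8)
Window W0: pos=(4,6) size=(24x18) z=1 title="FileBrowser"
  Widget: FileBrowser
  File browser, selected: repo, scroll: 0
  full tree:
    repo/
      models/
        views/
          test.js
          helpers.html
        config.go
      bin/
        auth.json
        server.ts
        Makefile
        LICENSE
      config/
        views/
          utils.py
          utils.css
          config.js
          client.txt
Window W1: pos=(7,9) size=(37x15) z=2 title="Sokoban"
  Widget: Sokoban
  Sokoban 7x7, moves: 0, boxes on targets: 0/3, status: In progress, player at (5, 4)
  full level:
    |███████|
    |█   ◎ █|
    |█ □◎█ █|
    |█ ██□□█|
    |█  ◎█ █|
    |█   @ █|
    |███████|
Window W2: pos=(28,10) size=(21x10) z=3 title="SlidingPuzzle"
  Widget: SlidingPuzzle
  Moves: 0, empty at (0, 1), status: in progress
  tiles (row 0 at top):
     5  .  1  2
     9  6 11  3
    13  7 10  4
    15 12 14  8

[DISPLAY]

───────┨                                      
━━━━━━━━━━━━━━━━━━━━━━━┓                      
        ┏━━━━━━━━━━━━━━━━━━━┓                 
────────┃ SlidingPuzzle     ┃                 
        ┠───────────────────┨                 
        ┃┌────┬────┬────┬───┃                 
        ┃│  5 │    │  1 │  2┃                 
        ┃├────┼────┼────┼───┃                 
        ┃│  9 │  6 │ 11 │  3┃                 
        ┃├────┼────┼────┼───┃                 
        ┃│ 13 │  7 │ 10 │  4┃                 
3       ┗━━━━━━━━━━━━━━━━━━━┛                 
                       ┃                      
                       ┃                      
                       ┃                      
━━━━━━━━━━━━━━━━━━━━━━━┛                      
                                              
                                              
                                              
                                              
                                              


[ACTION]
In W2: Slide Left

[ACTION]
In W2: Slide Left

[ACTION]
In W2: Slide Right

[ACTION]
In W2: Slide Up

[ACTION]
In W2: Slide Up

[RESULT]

───────┨                                      
━━━━━━━━━━━━━━━━━━━━━━━┓                      
        ┏━━━━━━━━━━━━━━━━━━━┓                 
────────┃ SlidingPuzzle     ┃                 
        ┠───────────────────┨                 
        ┃┌────┬────┬────┬───┃                 
        ┃│  5 │  1 │ 11 │  2┃                 
        ┃├────┼────┼────┼───┃                 
        ┃│  9 │  6 │ 10 │  3┃                 
        ┃├────┼────┼────┼───┃                 
        ┃│ 13 │  7 │    │  4┃                 
3       ┗━━━━━━━━━━━━━━━━━━━┛                 
                       ┃                      
                       ┃                      
                       ┃                      
━━━━━━━━━━━━━━━━━━━━━━━┛                      
                                              
                                              
                                              
                                              
                                              


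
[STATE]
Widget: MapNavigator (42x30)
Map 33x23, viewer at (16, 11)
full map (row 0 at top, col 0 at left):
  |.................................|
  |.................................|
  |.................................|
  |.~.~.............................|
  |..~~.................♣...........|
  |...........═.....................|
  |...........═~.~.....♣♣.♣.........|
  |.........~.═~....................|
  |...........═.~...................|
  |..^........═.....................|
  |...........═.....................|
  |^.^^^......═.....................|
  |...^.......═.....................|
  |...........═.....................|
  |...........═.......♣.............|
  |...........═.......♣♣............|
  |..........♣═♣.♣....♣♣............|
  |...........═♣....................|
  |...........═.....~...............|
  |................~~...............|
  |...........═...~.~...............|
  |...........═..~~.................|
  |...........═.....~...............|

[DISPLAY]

                                          
                                          
                                          
                                          
     .................................    
     .................................    
     .................................    
     .~.~.............................    
     ..~~.................♣...........    
     ...........═.....................    
     ...........═~.~.....♣♣.♣.........    
     .........~.═~....................    
     ...........═.~...................    
     ..^........═.....................    
     ...........═.....................    
     ^.^^^......═....@................    
     ...^.......═.....................    
     ...........═.....................    
     ...........═.......♣.............    
     ...........═.......♣♣............    
     ..........♣═♣.♣....♣♣............    
     ...........═♣....................    
     ...........═.....~...............    
     ................~~...............    
     ...........═...~.~...............    
     ...........═..~~.................    
     ...........═.....~...............    
                                          
                                          
                                          


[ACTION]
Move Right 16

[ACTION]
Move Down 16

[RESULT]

═~....................                    
═.~...................                    
═.....................                    
═.....................                    
═.....................                    
═.....................                    
═.....................                    
═.......♣.............                    
═.......♣♣............                    
═♣.♣....♣♣............                    
═♣....................                    
═.....~...............                    
.....~~...............                    
═...~.~...............                    
═..~~.................                    
═.....~..............@                    
                                          
                                          
                                          
                                          
                                          
                                          
                                          
                                          
                                          
                                          
                                          
                                          
                                          
                                          


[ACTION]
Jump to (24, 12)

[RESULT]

                                          
                                          
                                          
..............................            
..............................            
..............................            
~.............................            
~.................♣...........            
........═.....................            
........═~.~.....♣♣.♣.........            
......~.═~....................            
........═.~...................            
........═.....................            
........═.....................            
^^......═.....................            
^.......═............@........            
........═.....................            
........═.......♣.............            
........═.......♣♣............            
.......♣═♣.♣....♣♣............            
........═♣....................            
........═.....~...............            
.............~~...............            
........═...~.~...............            
........═..~~.................            
........═.....~...............            
                                          
                                          
                                          
                                          


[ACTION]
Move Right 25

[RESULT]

                                          
                                          
                                          
......................                    
......................                    
......................                    
......................                    
..........♣...........                    
═.....................                    
═~.~.....♣♣.♣.........                    
═~....................                    
═.~...................                    
═.....................                    
═.....................                    
═.....................                    
═....................@                    
═.....................                    
═.......♣.............                    
═.......♣♣............                    
═♣.♣....♣♣............                    
═♣....................                    
═.....~...............                    
.....~~...............                    
═...~.~...............                    
═..~~.................                    
═.....~...............                    
                                          
                                          
                                          
                                          


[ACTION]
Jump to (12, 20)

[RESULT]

         ...........═.....................
         ...........═~.~.....♣♣.♣.........
         .........~.═~....................
         ...........═.~...................
         ..^........═.....................
         ...........═.....................
         ^.^^^......═.....................
         ...^.......═.....................
         ...........═.....................
         ...........═.......♣.............
         ...........═.......♣♣............
         ..........♣═♣.♣....♣♣............
         ...........═♣....................
         ...........═.....~...............
         ................~~...............
         ...........═@..~.~...............
         ...........═..~~.................
         ...........═.....~...............
                                          
                                          
                                          
                                          
                                          
                                          
                                          
                                          
                                          
                                          
                                          
                                          


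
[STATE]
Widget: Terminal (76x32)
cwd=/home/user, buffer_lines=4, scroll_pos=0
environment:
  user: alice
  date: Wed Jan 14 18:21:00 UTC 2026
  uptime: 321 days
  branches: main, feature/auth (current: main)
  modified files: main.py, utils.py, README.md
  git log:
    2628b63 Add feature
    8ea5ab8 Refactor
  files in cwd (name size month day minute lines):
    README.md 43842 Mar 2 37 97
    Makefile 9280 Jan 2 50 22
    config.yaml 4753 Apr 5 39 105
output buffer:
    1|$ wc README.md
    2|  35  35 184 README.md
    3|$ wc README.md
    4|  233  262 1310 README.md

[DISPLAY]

$ wc README.md                                                              
  35  35 184 README.md                                                      
$ wc README.md                                                              
  233  262 1310 README.md                                                   
$ █                                                                         
                                                                            
                                                                            
                                                                            
                                                                            
                                                                            
                                                                            
                                                                            
                                                                            
                                                                            
                                                                            
                                                                            
                                                                            
                                                                            
                                                                            
                                                                            
                                                                            
                                                                            
                                                                            
                                                                            
                                                                            
                                                                            
                                                                            
                                                                            
                                                                            
                                                                            
                                                                            
                                                                            


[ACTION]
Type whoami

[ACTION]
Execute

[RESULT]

$ wc README.md                                                              
  35  35 184 README.md                                                      
$ wc README.md                                                              
  233  262 1310 README.md                                                   
$ whoami                                                                    
alice                                                                       
$ █                                                                         
                                                                            
                                                                            
                                                                            
                                                                            
                                                                            
                                                                            
                                                                            
                                                                            
                                                                            
                                                                            
                                                                            
                                                                            
                                                                            
                                                                            
                                                                            
                                                                            
                                                                            
                                                                            
                                                                            
                                                                            
                                                                            
                                                                            
                                                                            
                                                                            
                                                                            


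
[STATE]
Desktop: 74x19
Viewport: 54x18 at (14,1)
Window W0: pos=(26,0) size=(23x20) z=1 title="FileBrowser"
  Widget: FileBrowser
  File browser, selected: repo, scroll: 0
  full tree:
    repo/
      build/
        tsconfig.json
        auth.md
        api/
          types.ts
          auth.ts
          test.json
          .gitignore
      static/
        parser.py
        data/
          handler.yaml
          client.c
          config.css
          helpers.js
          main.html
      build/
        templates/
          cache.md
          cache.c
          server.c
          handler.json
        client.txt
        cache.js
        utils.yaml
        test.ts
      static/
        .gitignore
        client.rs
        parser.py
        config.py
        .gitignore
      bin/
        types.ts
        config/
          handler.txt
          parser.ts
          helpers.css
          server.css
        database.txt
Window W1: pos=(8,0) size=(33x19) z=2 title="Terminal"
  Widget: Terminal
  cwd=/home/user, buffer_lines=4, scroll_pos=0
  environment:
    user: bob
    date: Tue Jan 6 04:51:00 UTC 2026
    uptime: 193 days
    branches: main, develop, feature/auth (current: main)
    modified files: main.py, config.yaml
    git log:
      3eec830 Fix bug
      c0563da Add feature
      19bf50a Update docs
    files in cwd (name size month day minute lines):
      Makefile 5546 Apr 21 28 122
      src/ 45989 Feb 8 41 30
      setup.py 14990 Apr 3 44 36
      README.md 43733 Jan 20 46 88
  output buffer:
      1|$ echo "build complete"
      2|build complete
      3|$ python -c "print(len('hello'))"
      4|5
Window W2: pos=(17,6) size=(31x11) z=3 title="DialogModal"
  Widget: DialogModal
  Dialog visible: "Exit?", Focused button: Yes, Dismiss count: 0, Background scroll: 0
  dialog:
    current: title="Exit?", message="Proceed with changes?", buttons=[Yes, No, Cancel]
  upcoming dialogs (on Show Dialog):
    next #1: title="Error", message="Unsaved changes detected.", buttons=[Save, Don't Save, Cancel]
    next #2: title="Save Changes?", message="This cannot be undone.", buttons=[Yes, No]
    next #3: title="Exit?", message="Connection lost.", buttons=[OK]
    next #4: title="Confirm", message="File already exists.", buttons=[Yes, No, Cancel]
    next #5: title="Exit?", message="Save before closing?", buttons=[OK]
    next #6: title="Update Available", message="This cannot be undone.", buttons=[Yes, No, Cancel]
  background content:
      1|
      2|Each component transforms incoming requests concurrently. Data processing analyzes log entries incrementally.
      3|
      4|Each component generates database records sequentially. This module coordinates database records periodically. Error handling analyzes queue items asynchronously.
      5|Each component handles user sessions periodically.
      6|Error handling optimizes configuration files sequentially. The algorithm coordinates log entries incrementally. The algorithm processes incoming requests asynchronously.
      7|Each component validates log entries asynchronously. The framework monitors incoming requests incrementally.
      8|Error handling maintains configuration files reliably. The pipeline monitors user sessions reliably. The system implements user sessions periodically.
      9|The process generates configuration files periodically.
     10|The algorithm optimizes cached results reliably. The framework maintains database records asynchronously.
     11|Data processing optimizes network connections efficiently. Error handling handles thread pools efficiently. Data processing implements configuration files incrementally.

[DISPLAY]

inal                      ┃       ┃                   
──────────────────────────┨───────┨                   
o "build complete"        ┃       ┃                   
 complete                 ┃       ┃                   
hon -c "print(len('hello')┃/      ┃                   
   ┏━━━━━━━━━━━━━━━━━━━━━━━━━━━━━┓┃                   
   ┃ DialogModal                 ┃┃                   
   ┠─────────────────────────────┨┃                   
   ┃                             ┃┃                   
   ┃Ea┌───────────────────────┐nc┃┃                   
   ┃  │         Exit?         │  ┃┃                   
   ┃Ea│ Proceed with changes? │ta┃┃                   
   ┃Ea│  [Yes]  No   Cancel   │ s┃┃                   
   ┃Er└───────────────────────┘nf┃┃                   
   ┃Each component validates log ┃┃                   
   ┗━━━━━━━━━━━━━━━━━━━━━━━━━━━━━┛┃                   
                          ┃       ┃                   
━━━━━━━━━━━━━━━━━━━━━━━━━━┛       ┃                   


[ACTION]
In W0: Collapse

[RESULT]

inal                      ┃       ┃                   
──────────────────────────┨───────┨                   
o "build complete"        ┃       ┃                   
 complete                 ┃       ┃                   
hon -c "print(len('hello')┃       ┃                   
   ┏━━━━━━━━━━━━━━━━━━━━━━━━━━━━━┓┃                   
   ┃ DialogModal                 ┃┃                   
   ┠─────────────────────────────┨┃                   
   ┃                             ┃┃                   
   ┃Ea┌───────────────────────┐nc┃┃                   
   ┃  │         Exit?         │  ┃┃                   
   ┃Ea│ Proceed with changes? │ta┃┃                   
   ┃Ea│  [Yes]  No   Cancel   │ s┃┃                   
   ┃Er└───────────────────────┘nf┃┃                   
   ┃Each component validates log ┃┃                   
   ┗━━━━━━━━━━━━━━━━━━━━━━━━━━━━━┛┃                   
                          ┃       ┃                   
━━━━━━━━━━━━━━━━━━━━━━━━━━┛       ┃                   


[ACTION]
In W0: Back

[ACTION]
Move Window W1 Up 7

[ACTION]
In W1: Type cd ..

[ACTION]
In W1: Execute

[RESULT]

inal                      ┃       ┃                   
──────────────────────────┨───────┨                   
o "build complete"        ┃       ┃                   
 complete                 ┃       ┃                   
hon -c "print(len('hello')┃       ┃                   
   ┏━━━━━━━━━━━━━━━━━━━━━━━━━━━━━┓┃                   
.. ┃ DialogModal                 ┃┃                   
   ┠─────────────────────────────┨┃                   
   ┃                             ┃┃                   
   ┃Ea┌───────────────────────┐nc┃┃                   
   ┃  │         Exit?         │  ┃┃                   
   ┃Ea│ Proceed with changes? │ta┃┃                   
   ┃Ea│  [Yes]  No   Cancel   │ s┃┃                   
   ┃Er└───────────────────────┘nf┃┃                   
   ┃Each component validates log ┃┃                   
   ┗━━━━━━━━━━━━━━━━━━━━━━━━━━━━━┛┃                   
                          ┃       ┃                   
━━━━━━━━━━━━━━━━━━━━━━━━━━┛       ┃                   


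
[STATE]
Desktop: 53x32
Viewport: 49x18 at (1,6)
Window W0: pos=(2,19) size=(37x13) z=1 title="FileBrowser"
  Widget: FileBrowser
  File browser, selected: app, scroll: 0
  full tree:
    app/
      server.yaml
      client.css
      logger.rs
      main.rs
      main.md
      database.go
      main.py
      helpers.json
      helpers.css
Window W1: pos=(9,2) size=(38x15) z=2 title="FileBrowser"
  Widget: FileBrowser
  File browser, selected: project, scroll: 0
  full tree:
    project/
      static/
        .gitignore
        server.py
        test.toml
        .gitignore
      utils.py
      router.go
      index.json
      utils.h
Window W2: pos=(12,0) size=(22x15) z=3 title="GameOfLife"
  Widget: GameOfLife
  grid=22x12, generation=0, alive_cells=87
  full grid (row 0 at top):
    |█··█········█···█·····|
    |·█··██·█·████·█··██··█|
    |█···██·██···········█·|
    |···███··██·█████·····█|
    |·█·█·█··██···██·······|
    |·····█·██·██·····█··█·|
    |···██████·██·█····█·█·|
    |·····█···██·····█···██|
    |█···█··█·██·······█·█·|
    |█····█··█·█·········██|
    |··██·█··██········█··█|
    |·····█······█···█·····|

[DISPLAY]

        ┃  ┃··███··██·█████·····┃            ┃   
        ┃  ┃█·█·█··██···██······┃            ┃   
        ┃  ┃····█·██·██·····█··█┃            ┃   
        ┃  ┃··██████·██·█····█·█┃            ┃   
        ┃  ┃····█···██·····█···█┃            ┃   
        ┃  ┃···█··█·██·······█·█┃            ┃   
        ┃  ┃····█··█·█·········█┃            ┃   
        ┃  ┃·██·█··██········█··┃            ┃   
        ┃  ┗━━━━━━━━━━━━━━━━━━━━┛            ┃   
        ┃                                    ┃   
        ┗━━━━━━━━━━━━━━━━━━━━━━━━━━━━━━━━━━━━┛   
                                                 
                                                 
 ┏━━━━━━━━━━━━━━━━━━━━━━━━━━━━━━━━━━━┓           
 ┃ FileBrowser                       ┃           
 ┠───────────────────────────────────┨           
 ┃> [-] app/                         ┃           
 ┃    server.yaml                    ┃           


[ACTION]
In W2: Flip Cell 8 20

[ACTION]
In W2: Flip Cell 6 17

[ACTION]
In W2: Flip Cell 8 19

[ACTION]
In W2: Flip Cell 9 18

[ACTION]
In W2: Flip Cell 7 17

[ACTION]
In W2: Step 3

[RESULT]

        ┃  ┃█··██···············┃            ┃   
        ┃  ┃█·········█······██·┃            ┃   
        ┃  ┃█··█··········██···█┃            ┃   
        ┃  ┃·█··█······█·█······┃            ┃   
        ┃  ┃···█············██·█┃            ┃   
        ┃  ┃··██···██·······██·█┃            ┃   
        ┃  ┃······█··█······█··█┃            ┃   
        ┃  ┃·······█·█·······█··┃            ┃   
        ┃  ┗━━━━━━━━━━━━━━━━━━━━┛            ┃   
        ┃                                    ┃   
        ┗━━━━━━━━━━━━━━━━━━━━━━━━━━━━━━━━━━━━┛   
                                                 
                                                 
 ┏━━━━━━━━━━━━━━━━━━━━━━━━━━━━━━━━━━━┓           
 ┃ FileBrowser                       ┃           
 ┠───────────────────────────────────┨           
 ┃> [-] app/                         ┃           
 ┃    server.yaml                    ┃           


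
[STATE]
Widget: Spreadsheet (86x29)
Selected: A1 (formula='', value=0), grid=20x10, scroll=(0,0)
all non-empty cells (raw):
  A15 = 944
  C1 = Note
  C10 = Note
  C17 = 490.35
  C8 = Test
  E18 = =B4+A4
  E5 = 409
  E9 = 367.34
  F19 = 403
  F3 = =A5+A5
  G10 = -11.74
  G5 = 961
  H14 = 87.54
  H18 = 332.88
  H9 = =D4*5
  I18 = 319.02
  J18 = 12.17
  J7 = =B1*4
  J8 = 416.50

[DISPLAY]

A1:                                                                                   
       A       B       C       D       E       F       G       H       I       J      
--------------------------------------------------------------------------------------
  1      [0]       0Note           0       0       0       0       0       0       0  
  2        0       0       0       0       0       0       0       0       0       0  
  3        0       0       0       0       0       0       0       0       0       0  
  4        0       0       0       0       0       0       0       0       0       0  
  5        0       0       0       0     409       0     961       0       0       0  
  6        0       0       0       0       0       0       0       0       0       0  
  7        0       0       0       0       0       0       0       0       0       0  
  8        0       0Test           0       0       0       0       0       0  416.50  
  9        0       0       0       0  367.34       0       0       0       0       0  
 10        0       0Note           0       0       0  -11.74       0       0       0  
 11        0       0       0       0       0       0       0       0       0       0  
 12        0       0       0       0       0       0       0       0       0       0  
 13        0       0       0       0       0       0       0       0       0       0  
 14        0       0       0       0       0       0       0   87.54       0       0  
 15      944       0       0       0       0       0       0       0       0       0  
 16        0       0       0       0       0       0       0       0       0       0  
 17        0       0  490.35       0       0       0       0       0       0       0  
 18        0       0       0       0       0       0       0  332.88  319.02   12.17  
 19        0       0       0       0       0     403       0       0       0       0  
 20        0       0       0       0       0       0       0       0       0       0  
                                                                                      
                                                                                      
                                                                                      
                                                                                      
                                                                                      
                                                                                      


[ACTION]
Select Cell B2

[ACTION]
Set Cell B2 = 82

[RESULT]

B2: 82                                                                                
       A       B       C       D       E       F       G       H       I       J      
--------------------------------------------------------------------------------------
  1        0       0Note           0       0       0       0       0       0       0  
  2        0    [82]       0       0       0       0       0       0       0       0  
  3        0       0       0       0       0       0       0       0       0       0  
  4        0       0       0       0       0       0       0       0       0       0  
  5        0       0       0       0     409       0     961       0       0       0  
  6        0       0       0       0       0       0       0       0       0       0  
  7        0       0       0       0       0       0       0       0       0       0  
  8        0       0Test           0       0       0       0       0       0  416.50  
  9        0       0       0       0  367.34       0       0       0       0       0  
 10        0       0Note           0       0       0  -11.74       0       0       0  
 11        0       0       0       0       0       0       0       0       0       0  
 12        0       0       0       0       0       0       0       0       0       0  
 13        0       0       0       0       0       0       0       0       0       0  
 14        0       0       0       0       0       0       0   87.54       0       0  
 15      944       0       0       0       0       0       0       0       0       0  
 16        0       0       0       0       0       0       0       0       0       0  
 17        0       0  490.35       0       0       0       0       0       0       0  
 18        0       0       0       0       0       0       0  332.88  319.02   12.17  
 19        0       0       0       0       0     403       0       0       0       0  
 20        0       0       0       0       0       0       0       0       0       0  
                                                                                      
                                                                                      
                                                                                      
                                                                                      
                                                                                      
                                                                                      


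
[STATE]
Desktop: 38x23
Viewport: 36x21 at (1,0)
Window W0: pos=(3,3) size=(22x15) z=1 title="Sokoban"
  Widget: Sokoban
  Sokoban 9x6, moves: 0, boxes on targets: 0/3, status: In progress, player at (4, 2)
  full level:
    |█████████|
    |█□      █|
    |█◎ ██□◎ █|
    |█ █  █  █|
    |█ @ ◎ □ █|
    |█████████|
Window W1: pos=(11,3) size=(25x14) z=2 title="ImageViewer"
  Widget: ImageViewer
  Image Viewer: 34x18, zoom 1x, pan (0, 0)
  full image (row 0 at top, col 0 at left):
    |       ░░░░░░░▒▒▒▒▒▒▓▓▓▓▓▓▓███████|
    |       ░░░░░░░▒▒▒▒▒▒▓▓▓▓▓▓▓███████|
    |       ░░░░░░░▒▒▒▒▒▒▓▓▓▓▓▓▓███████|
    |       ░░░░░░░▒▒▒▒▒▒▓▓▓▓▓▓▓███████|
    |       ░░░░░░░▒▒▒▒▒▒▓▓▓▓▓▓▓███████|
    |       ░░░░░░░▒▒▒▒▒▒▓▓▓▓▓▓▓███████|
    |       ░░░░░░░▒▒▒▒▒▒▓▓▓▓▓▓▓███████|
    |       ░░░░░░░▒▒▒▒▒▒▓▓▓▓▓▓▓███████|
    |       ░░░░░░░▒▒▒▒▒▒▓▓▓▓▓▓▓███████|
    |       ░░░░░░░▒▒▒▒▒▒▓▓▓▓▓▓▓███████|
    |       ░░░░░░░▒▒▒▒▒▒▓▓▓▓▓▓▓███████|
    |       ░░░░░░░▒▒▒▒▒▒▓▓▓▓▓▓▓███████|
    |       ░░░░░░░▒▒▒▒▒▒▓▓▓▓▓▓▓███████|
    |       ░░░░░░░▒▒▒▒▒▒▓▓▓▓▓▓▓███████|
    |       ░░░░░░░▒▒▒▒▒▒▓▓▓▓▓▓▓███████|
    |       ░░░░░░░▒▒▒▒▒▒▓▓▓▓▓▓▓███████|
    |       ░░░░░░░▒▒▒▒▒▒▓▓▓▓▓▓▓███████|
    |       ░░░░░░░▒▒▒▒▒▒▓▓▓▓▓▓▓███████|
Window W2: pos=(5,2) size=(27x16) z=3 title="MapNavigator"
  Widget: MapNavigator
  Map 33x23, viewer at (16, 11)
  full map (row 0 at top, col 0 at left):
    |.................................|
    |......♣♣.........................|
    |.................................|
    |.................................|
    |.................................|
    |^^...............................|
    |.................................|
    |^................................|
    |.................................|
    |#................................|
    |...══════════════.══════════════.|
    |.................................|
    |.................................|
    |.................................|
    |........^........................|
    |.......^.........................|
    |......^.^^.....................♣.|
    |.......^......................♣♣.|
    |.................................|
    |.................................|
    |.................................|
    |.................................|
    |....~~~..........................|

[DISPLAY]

                                    
                                    
    ┏━━━━━━━━━━━━━━━━━━━━━━━━━┓     
  ┏━┃ MapNavigator            ┃━━━┓ 
  ┃ ┠─────────────────────────┨   ┃ 
  ┠─┃.........................┃───┨ 
  ┃█┃.........................┃▓▓▓┃ 
  ┃█┃.........................┃▓▓▓┃ 
  ┃█┃.........................┃▓▓▓┃ 
  ┃█┃.........................┃▓▓▓┃ 
  ┃█┃═════════════.═══════════┃▓▓▓┃ 
  ┃█┃............@............┃▓▓▓┃ 
  ┃M┃.........................┃▓▓▓┃ 
  ┃ ┃.........................┃▓▓▓┃ 
  ┃ ┃....^....................┃▓▓▓┃ 
  ┃ ┃...^.....................┃▓▓▓┃ 
  ┃ ┃..^.^^...................┃━━━┛ 
  ┗━┗━━━━━━━━━━━━━━━━━━━━━━━━━┛     
                                    
                                    
                                    


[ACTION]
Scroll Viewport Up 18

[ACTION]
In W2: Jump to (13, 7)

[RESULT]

                                    
                                    
    ┏━━━━━━━━━━━━━━━━━━━━━━━━━┓     
  ┏━┃ MapNavigator            ┃━━━┓ 
  ┃ ┠─────────────────────────┨   ┃ 
  ┠─┃.....♣♣..................┃───┨ 
  ┃█┃.........................┃▓▓▓┃ 
  ┃█┃.........................┃▓▓▓┃ 
  ┃█┃.........................┃▓▓▓┃ 
  ┃█┃^........................┃▓▓▓┃ 
  ┃█┃.........................┃▓▓▓┃ 
  ┃█┃............@............┃▓▓▓┃ 
  ┃M┃.........................┃▓▓▓┃ 
  ┃ ┃.........................┃▓▓▓┃ 
  ┃ ┃..══════════════.════════┃▓▓▓┃ 
  ┃ ┃.........................┃▓▓▓┃ 
  ┃ ┃.........................┃━━━┛ 
  ┗━┗━━━━━━━━━━━━━━━━━━━━━━━━━┛     
                                    
                                    
                                    


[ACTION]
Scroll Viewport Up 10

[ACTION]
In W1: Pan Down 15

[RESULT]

                                    
                                    
    ┏━━━━━━━━━━━━━━━━━━━━━━━━━┓     
  ┏━┃ MapNavigator            ┃━━━┓ 
  ┃ ┠─────────────────────────┨   ┃ 
  ┠─┃.....♣♣..................┃───┨ 
  ┃█┃.........................┃▓▓▓┃ 
  ┃█┃.........................┃▓▓▓┃ 
  ┃█┃.........................┃▓▓▓┃ 
  ┃█┃^........................┃   ┃ 
  ┃█┃.........................┃   ┃ 
  ┃█┃............@............┃   ┃ 
  ┃M┃.........................┃   ┃ 
  ┃ ┃.........................┃   ┃ 
  ┃ ┃..══════════════.════════┃   ┃ 
  ┃ ┃.........................┃   ┃ 
  ┃ ┃.........................┃━━━┛ 
  ┗━┗━━━━━━━━━━━━━━━━━━━━━━━━━┛     
                                    
                                    
                                    
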